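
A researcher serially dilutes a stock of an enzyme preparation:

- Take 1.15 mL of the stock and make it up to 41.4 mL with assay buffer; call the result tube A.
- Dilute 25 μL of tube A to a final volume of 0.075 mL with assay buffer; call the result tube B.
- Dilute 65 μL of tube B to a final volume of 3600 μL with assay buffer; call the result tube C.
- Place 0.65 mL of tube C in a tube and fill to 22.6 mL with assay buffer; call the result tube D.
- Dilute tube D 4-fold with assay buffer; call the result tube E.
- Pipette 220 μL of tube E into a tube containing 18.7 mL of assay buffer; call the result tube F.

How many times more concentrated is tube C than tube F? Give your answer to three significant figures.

1.20 × 10^4

Step 1: 1.15 mL brought to 41.4 mL → factor 41.4/1.15 = 36
Step 2: 25 μL brought to 0.075 mL → factor 75/25 = 3
Step 3: 65 μL brought to 3600 μL → factor 3600/65 = 55.385
Step 4: 0.65 mL brought to 22.6 mL → factor 22.6/0.65 = 34.769
Step 5: 4-fold → factor 4
Step 6: 220 μL + 18.7 mL = 18920 μL total → factor 18920/220 = 86
Dilution factor to tube C = 5981.5; to tube F = 7.1543 × 10^7
[tube C]/[tube F] = (factor to tube F)/(factor to tube C) = 7.1543 × 10^7/5981.5 = 1.20 × 10^4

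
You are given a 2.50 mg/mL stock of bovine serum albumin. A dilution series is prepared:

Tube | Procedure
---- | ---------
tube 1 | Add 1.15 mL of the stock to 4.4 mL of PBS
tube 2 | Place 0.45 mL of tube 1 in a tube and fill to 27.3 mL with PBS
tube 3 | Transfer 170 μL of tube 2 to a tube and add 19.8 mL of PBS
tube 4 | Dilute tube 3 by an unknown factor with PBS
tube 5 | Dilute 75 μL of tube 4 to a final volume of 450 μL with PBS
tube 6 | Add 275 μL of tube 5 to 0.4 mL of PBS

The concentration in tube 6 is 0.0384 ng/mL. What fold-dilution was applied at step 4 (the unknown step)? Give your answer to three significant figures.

Step 1: 1.15 mL + 4.4 mL = 5.55 mL total → factor 5.55/1.15 = 4.8261
Step 2: 0.45 mL brought to 27.3 mL → factor 27.3/0.45 = 60.667
Step 3: 170 μL + 19.8 mL = 19970 μL total → factor 19970/170 = 117.47
Step 4: unknown factor x
Step 5: 75 μL brought to 450 μL → factor 450/75 = 6
Step 6: 275 μL + 0.4 mL = 675 μL total → factor 675/275 = 2.4545
Product of known-step factors = 5.0652 × 10^5
Overall factor = 2.50 mg/mL / (0.0384 ng/mL) = 6.5104 × 10^7
x = 6.5104 × 10^7 / 5.0652 × 10^5 = 129

129-fold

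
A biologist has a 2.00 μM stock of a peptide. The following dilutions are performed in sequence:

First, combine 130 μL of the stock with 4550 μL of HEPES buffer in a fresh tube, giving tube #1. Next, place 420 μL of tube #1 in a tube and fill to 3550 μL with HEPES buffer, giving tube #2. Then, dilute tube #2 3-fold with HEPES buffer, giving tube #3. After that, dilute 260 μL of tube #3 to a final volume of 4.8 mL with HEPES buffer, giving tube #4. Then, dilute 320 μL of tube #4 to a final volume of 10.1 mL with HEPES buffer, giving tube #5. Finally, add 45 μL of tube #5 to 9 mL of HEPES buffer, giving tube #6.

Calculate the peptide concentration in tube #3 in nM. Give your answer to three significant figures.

Step 1: 130 μL + 4550 μL = 4680 μL total → factor 4680/130 = 36
Step 2: 420 μL brought to 3550 μL → factor 3550/420 = 8.4524
Step 3: 3-fold → factor 3
Dilution factor through tube #3 = 36 × 8.4524 × 3 = 912.86
[tube #3] = 2.00 μM / 912.86 = 0.002191 μM = 2.19 nM

2.19 nM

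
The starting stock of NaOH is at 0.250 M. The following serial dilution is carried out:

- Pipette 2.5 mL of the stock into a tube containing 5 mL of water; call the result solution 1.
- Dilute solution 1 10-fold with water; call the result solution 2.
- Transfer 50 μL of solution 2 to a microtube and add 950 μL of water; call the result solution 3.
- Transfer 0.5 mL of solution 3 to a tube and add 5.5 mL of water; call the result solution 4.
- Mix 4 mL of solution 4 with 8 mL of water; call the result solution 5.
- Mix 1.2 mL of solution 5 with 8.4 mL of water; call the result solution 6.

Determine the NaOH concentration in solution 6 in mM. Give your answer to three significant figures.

Step 1: 2.5 mL + 5 mL = 7.5 mL total → factor 7.5/2.5 = 3
Step 2: 10-fold → factor 10
Step 3: 50 μL + 950 μL = 1000 μL total → factor 1000/50 = 20
Step 4: 0.5 mL + 5.5 mL = 6 mL total → factor 6/0.5 = 12
Step 5: 4 mL + 8 mL = 12 mL total → factor 12/4 = 3
Step 6: 1.2 mL + 8.4 mL = 9.6 mL total → factor 9.6/1.2 = 8
Overall dilution factor = 3 × 10 × 20 × 12 × 3 × 8 = 1.728 × 10^5
Final = 0.250 M / 1.728 × 10^5 = 1.447 × 10^-6 M = 0.00145 mM

0.00145 mM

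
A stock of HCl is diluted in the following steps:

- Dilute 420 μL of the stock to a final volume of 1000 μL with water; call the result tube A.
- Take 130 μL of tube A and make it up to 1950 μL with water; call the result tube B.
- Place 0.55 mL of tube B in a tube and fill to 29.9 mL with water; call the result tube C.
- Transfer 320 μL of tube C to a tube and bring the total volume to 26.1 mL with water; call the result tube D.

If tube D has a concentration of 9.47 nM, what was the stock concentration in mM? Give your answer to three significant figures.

Step 1: 420 μL brought to 1000 μL → factor 1000/420 = 2.381
Step 2: 130 μL brought to 1950 μL → factor 1950/130 = 15
Step 3: 0.55 mL brought to 29.9 mL → factor 29.9/0.55 = 54.364
Step 4: 320 μL brought to 26.1 mL → factor 26100/320 = 81.562
Overall dilution factor = 2.381 × 15 × 54.364 × 81.562 = 1.5836 × 10^5
Stock = 9.47 nM × 1.5836 × 10^5 = 1.500 × 10^6 nM = 1.50 mM

1.50 mM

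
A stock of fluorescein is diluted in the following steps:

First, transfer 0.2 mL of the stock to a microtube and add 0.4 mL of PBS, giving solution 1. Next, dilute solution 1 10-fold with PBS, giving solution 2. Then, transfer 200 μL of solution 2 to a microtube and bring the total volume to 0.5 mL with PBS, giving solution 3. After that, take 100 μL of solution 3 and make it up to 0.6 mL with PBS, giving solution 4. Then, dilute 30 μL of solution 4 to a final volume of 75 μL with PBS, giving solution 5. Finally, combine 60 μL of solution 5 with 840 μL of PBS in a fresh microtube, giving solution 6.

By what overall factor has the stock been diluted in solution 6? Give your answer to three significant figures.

Step 1: 0.2 mL + 0.4 mL = 0.6 mL total → factor 0.6/0.2 = 3
Step 2: 10-fold → factor 10
Step 3: 200 μL brought to 0.5 mL → factor 500/200 = 2.5
Step 4: 100 μL brought to 0.6 mL → factor 600/100 = 6
Step 5: 30 μL brought to 75 μL → factor 75/30 = 2.5
Step 6: 60 μL + 840 μL = 900 μL total → factor 900/60 = 15
Overall dilution factor = 3 × 10 × 2.5 × 6 × 2.5 × 15 = 16875

1.69 × 10^4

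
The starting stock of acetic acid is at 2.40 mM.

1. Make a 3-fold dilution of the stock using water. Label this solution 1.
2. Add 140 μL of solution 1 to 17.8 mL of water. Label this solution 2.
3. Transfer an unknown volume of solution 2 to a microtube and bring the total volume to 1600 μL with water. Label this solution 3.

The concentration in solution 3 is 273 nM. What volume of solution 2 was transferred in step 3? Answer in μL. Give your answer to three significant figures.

70.0 μL

Step 1: 3-fold → factor 3
Step 2: 140 μL + 17.8 mL = 17940 μL total → factor 17940/140 = 128.14
Step 3: v brought to 1600 μL → factor = 1600 μL/v
Product of known-step factors = 384.43
Overall factor = 2.40 mM / (273 nM) = 8791.2
Step-3 factor = 8791.2 / 384.43 = 22.868
v = 1600 μL / 22.868 = 70.0 μL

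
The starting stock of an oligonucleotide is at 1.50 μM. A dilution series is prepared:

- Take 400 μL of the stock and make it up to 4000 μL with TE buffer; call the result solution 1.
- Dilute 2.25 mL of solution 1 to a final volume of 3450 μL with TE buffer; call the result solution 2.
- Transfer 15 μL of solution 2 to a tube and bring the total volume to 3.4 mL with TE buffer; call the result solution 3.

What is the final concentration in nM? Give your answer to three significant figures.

Step 1: 400 μL brought to 4000 μL → factor 4000/400 = 10
Step 2: 2.25 mL brought to 3450 μL → factor 3.45/2.25 = 1.5333
Step 3: 15 μL brought to 3.4 mL → factor 3400/15 = 226.67
Overall dilution factor = 10 × 1.5333 × 226.67 = 3475.6
Final = 1.50 μM / 3475.6 = 0.0004316 μM = 0.432 nM

0.432 nM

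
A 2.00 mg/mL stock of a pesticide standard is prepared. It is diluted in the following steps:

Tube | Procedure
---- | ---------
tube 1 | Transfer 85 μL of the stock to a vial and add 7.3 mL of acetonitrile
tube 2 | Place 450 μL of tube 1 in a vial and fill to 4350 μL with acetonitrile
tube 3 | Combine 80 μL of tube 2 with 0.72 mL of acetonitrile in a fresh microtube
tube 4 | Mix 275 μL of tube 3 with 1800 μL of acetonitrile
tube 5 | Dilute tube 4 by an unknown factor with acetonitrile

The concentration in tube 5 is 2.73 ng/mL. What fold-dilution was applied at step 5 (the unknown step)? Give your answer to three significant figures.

11.6-fold

Step 1: 85 μL + 7.3 mL = 7385 μL total → factor 7385/85 = 86.882
Step 2: 450 μL brought to 4350 μL → factor 4350/450 = 9.6667
Step 3: 80 μL + 0.72 mL = 800 μL total → factor 800/80 = 10
Step 4: 275 μL + 1800 μL = 2075 μL total → factor 2075/275 = 7.5455
Step 5: unknown factor x
Product of known-step factors = 63371
Overall factor = 2.00 mg/mL / (2.73 ng/mL) = 7.326 × 10^5
x = 7.326 × 10^5 / 63371 = 11.6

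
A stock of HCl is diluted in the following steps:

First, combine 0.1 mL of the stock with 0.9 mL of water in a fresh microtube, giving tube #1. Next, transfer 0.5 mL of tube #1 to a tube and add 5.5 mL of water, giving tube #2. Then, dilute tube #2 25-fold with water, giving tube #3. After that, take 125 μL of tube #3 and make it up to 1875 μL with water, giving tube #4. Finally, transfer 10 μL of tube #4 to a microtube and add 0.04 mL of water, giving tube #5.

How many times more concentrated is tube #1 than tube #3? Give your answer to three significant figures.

300

Step 1: 0.1 mL + 0.9 mL = 1 mL total → factor 1/0.1 = 10
Step 2: 0.5 mL + 5.5 mL = 6 mL total → factor 6/0.5 = 12
Step 3: 25-fold → factor 25
Dilution factor to tube #1 = 10; to tube #3 = 3000
[tube #1]/[tube #3] = (factor to tube #3)/(factor to tube #1) = 3000/10 = 300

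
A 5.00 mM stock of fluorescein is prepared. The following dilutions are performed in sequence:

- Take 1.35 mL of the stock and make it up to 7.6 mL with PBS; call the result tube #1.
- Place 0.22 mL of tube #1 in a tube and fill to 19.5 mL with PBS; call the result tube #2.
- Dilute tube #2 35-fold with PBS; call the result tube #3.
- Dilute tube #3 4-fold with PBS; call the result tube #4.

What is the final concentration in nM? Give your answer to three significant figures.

71.6 nM

Step 1: 1.35 mL brought to 7.6 mL → factor 7.6/1.35 = 5.6296
Step 2: 0.22 mL brought to 19.5 mL → factor 19.5/0.22 = 88.636
Step 3: 35-fold → factor 35
Step 4: 4-fold → factor 4
Overall dilution factor = 5.6296 × 88.636 × 35 × 4 = 69859
Final = 5.00 mM / 69859 = 7.157 × 10^-5 mM = 71.6 nM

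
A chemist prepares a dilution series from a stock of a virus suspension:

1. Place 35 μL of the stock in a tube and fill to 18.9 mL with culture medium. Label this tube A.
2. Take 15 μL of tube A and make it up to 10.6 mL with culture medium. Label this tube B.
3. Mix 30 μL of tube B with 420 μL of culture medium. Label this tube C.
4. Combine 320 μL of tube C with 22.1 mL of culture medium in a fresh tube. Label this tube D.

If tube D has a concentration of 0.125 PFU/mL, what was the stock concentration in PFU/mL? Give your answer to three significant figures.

5.01 × 10^7 PFU/mL

Step 1: 35 μL brought to 18.9 mL → factor 18900/35 = 540
Step 2: 15 μL brought to 10.6 mL → factor 10600/15 = 706.67
Step 3: 30 μL + 420 μL = 450 μL total → factor 450/30 = 15
Step 4: 320 μL + 22.1 mL = 22420 μL total → factor 22420/320 = 70.062
Overall dilution factor = 540 × 706.67 × 15 × 70.062 = 4.0104 × 10^8
Stock = 0.125 PFU/mL × 4.0104 × 10^8 = 5.01 × 10^7 PFU/mL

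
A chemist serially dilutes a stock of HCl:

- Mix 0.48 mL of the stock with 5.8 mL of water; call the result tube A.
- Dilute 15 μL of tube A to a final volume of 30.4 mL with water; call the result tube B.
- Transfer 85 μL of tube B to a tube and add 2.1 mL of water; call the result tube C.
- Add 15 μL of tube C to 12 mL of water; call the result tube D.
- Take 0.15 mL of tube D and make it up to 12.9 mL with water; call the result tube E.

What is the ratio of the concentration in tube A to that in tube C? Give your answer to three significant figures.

5.21 × 10^4

Step 1: 0.48 mL + 5.8 mL = 6.28 mL total → factor 6.28/0.48 = 13.083
Step 2: 15 μL brought to 30.4 mL → factor 30400/15 = 2026.7
Step 3: 85 μL + 2.1 mL = 2185 μL total → factor 2185/85 = 25.706
Dilution factor to tube A = 13.083; to tube C = 6.8161 × 10^5
[tube A]/[tube C] = (factor to tube C)/(factor to tube A) = 6.8161 × 10^5/13.083 = 5.21 × 10^4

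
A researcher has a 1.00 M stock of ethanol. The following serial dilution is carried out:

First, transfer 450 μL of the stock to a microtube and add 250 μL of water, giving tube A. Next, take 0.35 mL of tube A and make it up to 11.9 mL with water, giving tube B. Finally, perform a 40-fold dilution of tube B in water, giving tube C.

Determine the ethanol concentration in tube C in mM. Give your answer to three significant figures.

0.473 mM

Step 1: 450 μL + 250 μL = 700 μL total → factor 700/450 = 1.5556
Step 2: 0.35 mL brought to 11.9 mL → factor 11.9/0.35 = 34
Step 3: 40-fold → factor 40
Overall dilution factor = 1.5556 × 34 × 40 = 2115.6
Final = 1.00 M / 2115.6 = 0.0004727 M = 0.473 mM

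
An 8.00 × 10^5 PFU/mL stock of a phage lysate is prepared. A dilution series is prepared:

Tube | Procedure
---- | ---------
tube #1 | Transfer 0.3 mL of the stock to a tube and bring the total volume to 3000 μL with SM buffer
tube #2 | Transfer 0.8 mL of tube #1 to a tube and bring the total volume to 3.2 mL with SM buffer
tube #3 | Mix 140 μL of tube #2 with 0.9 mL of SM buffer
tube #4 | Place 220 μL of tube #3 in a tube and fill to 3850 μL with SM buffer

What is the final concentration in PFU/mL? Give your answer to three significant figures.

Step 1: 0.3 mL brought to 3000 μL → factor 3/0.3 = 10
Step 2: 0.8 mL brought to 3.2 mL → factor 3.2/0.8 = 4
Step 3: 140 μL + 0.9 mL = 1040 μL total → factor 1040/140 = 7.4286
Step 4: 220 μL brought to 3850 μL → factor 3850/220 = 17.5
Overall dilution factor = 10 × 4 × 7.4286 × 17.5 = 5200
Final = 8.00 × 10^5 PFU/mL / 5200 = 154 PFU/mL

154 PFU/mL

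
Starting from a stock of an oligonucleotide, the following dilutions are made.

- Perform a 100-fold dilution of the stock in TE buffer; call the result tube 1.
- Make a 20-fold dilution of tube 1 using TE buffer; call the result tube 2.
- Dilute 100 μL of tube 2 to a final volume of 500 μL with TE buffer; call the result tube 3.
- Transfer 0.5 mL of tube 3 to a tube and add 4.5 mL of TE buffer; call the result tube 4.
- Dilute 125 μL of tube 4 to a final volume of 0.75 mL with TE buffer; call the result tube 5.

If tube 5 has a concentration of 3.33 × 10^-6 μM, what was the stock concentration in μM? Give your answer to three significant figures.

Step 1: 100-fold → factor 100
Step 2: 20-fold → factor 20
Step 3: 100 μL brought to 500 μL → factor 500/100 = 5
Step 4: 0.5 mL + 4.5 mL = 5 mL total → factor 5/0.5 = 10
Step 5: 125 μL brought to 0.75 mL → factor 750/125 = 6
Overall dilution factor = 100 × 20 × 5 × 10 × 6 = 6 × 10^5
Stock = 3.33 × 10^-6 μM × 6 × 10^5 = 2.00 μM

2.00 μM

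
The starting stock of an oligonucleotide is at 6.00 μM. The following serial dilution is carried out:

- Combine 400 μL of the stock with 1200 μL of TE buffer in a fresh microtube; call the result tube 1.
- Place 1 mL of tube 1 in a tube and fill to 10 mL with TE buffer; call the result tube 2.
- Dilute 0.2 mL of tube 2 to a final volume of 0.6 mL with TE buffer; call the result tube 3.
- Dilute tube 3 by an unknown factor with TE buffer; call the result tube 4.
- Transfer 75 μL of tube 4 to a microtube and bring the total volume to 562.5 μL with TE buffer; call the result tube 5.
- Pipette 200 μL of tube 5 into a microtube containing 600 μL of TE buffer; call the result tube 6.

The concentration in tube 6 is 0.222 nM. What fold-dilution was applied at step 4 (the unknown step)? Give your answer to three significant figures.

7.51-fold

Step 1: 400 μL + 1200 μL = 1600 μL total → factor 1600/400 = 4
Step 2: 1 mL brought to 10 mL → factor 10/1 = 10
Step 3: 0.2 mL brought to 0.6 mL → factor 0.6/0.2 = 3
Step 4: unknown factor x
Step 5: 75 μL brought to 562.5 μL → factor 562.5/75 = 7.5
Step 6: 200 μL + 600 μL = 800 μL total → factor 800/200 = 4
Product of known-step factors = 3600
Overall factor = 6.00 μM / (0.222 nM) = 27027
x = 27027 / 3600 = 7.51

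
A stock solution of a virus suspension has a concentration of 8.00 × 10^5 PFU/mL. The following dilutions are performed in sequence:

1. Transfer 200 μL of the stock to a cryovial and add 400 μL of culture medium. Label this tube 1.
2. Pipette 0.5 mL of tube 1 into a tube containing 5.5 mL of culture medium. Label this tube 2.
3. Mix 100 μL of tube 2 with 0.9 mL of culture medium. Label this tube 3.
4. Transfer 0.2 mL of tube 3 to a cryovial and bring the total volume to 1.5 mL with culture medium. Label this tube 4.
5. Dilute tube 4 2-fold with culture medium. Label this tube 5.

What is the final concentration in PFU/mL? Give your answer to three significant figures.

Step 1: 200 μL + 400 μL = 600 μL total → factor 600/200 = 3
Step 2: 0.5 mL + 5.5 mL = 6 mL total → factor 6/0.5 = 12
Step 3: 100 μL + 0.9 mL = 1000 μL total → factor 1000/100 = 10
Step 4: 0.2 mL brought to 1.5 mL → factor 1.5/0.2 = 7.5
Step 5: 2-fold → factor 2
Overall dilution factor = 3 × 12 × 10 × 7.5 × 2 = 5400
Final = 8.00 × 10^5 PFU/mL / 5400 = 148 PFU/mL

148 PFU/mL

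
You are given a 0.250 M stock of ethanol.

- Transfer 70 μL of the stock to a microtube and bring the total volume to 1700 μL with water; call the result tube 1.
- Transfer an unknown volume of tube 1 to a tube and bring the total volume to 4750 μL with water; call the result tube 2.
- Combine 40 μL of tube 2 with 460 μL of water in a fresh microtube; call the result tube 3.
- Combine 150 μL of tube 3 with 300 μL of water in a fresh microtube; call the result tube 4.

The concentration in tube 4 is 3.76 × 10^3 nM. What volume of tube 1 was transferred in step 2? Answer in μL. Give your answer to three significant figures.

65.1 μL

Step 1: 70 μL brought to 1700 μL → factor 1700/70 = 24.286
Step 2: v brought to 4750 μL → factor = 4750 μL/v
Step 3: 40 μL + 460 μL = 500 μL total → factor 500/40 = 12.5
Step 4: 150 μL + 300 μL = 450 μL total → factor 450/150 = 3
Product of known-step factors = 910.71
Overall factor = 0.250 M / (3.76 × 10^3 nM) = 66489
Step-2 factor = 66489 / 910.71 = 73.008
v = 4750 μL / 73.008 = 65.1 μL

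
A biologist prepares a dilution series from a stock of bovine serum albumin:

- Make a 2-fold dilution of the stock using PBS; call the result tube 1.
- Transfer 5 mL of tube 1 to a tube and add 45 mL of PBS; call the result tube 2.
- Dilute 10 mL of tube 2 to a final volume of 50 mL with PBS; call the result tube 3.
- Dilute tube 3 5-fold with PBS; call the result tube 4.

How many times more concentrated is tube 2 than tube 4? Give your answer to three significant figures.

Step 1: 2-fold → factor 2
Step 2: 5 mL + 45 mL = 50 mL total → factor 50/5 = 10
Step 3: 10 mL brought to 50 mL → factor 50/10 = 5
Step 4: 5-fold → factor 5
Dilution factor to tube 2 = 20; to tube 4 = 500
[tube 2]/[tube 4] = (factor to tube 4)/(factor to tube 2) = 500/20 = 25.0

25.0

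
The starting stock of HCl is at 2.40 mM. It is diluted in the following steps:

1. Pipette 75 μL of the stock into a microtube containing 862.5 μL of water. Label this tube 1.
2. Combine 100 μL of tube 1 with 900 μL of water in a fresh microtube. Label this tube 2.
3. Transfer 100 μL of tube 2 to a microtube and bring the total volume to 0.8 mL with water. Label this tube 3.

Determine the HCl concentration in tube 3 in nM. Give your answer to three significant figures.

Step 1: 75 μL + 862.5 μL = 937.5 μL total → factor 937.5/75 = 12.5
Step 2: 100 μL + 900 μL = 1000 μL total → factor 1000/100 = 10
Step 3: 100 μL brought to 0.8 mL → factor 800/100 = 8
Overall dilution factor = 12.5 × 10 × 8 = 1000
Final = 2.40 mM / 1000 = 0.002400 mM = 2.40 × 10^3 nM

2.40 × 10^3 nM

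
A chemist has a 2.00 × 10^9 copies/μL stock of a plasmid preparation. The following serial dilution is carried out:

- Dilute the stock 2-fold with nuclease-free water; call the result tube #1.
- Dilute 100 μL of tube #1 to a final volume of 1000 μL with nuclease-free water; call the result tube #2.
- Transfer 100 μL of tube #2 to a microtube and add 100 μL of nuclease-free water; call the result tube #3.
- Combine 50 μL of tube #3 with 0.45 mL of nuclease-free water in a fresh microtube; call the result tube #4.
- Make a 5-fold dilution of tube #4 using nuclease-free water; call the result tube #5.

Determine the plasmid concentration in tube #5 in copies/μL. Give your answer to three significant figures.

Step 1: 2-fold → factor 2
Step 2: 100 μL brought to 1000 μL → factor 1000/100 = 10
Step 3: 100 μL + 100 μL = 200 μL total → factor 200/100 = 2
Step 4: 50 μL + 0.45 mL = 500 μL total → factor 500/50 = 10
Step 5: 5-fold → factor 5
Overall dilution factor = 2 × 10 × 2 × 10 × 5 = 2000
Final = 2.00 × 10^9 copies/μL / 2000 = 1.00 × 10^6 copies/μL

1.00 × 10^6 copies/μL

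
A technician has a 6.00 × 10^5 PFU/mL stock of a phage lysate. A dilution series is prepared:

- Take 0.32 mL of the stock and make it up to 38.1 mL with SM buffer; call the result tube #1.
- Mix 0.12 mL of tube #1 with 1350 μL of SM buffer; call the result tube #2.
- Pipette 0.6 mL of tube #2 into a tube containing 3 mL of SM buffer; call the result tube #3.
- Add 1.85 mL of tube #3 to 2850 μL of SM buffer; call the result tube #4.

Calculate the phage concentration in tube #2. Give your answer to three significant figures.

411 PFU/mL

Step 1: 0.32 mL brought to 38.1 mL → factor 38.1/0.32 = 119.06
Step 2: 0.12 mL + 1350 μL = 1.47 mL total → factor 1.47/0.12 = 12.25
Dilution factor through tube #2 = 119.06 × 12.25 = 1458.5
[tube #2] = 6.00 × 10^5 PFU/mL / 1458.5 = 411 PFU/mL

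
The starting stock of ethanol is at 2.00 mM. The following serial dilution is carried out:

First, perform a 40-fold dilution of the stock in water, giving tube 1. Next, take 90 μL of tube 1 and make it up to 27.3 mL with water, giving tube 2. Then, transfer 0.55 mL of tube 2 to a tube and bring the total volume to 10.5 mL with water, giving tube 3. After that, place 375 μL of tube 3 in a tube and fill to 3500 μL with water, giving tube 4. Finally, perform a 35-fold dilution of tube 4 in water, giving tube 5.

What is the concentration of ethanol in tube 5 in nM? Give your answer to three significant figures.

Step 1: 40-fold → factor 40
Step 2: 90 μL brought to 27.3 mL → factor 27300/90 = 303.33
Step 3: 0.55 mL brought to 10.5 mL → factor 10.5/0.55 = 19.091
Step 4: 375 μL brought to 3500 μL → factor 3500/375 = 9.3333
Step 5: 35-fold → factor 35
Overall dilution factor = 40 × 303.33 × 19.091 × 9.3333 × 35 = 7.5668 × 10^7
Final = 2.00 mM / 7.5668 × 10^7 = 2.643 × 10^-8 mM = 0.0264 nM

0.0264 nM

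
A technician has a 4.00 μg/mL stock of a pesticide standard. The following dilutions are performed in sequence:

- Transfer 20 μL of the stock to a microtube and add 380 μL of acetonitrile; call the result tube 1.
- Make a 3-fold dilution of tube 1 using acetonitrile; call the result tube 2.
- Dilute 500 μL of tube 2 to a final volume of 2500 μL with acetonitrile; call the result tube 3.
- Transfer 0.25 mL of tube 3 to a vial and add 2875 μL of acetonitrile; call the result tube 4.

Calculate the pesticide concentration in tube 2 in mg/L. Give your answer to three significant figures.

Step 1: 20 μL + 380 μL = 400 μL total → factor 400/20 = 20
Step 2: 3-fold → factor 3
Dilution factor through tube 2 = 20 × 3 = 60
[tube 2] = 4.00 μg/mL / 60 = 0.06667 μg/mL = 0.0667 mg/L

0.0667 mg/L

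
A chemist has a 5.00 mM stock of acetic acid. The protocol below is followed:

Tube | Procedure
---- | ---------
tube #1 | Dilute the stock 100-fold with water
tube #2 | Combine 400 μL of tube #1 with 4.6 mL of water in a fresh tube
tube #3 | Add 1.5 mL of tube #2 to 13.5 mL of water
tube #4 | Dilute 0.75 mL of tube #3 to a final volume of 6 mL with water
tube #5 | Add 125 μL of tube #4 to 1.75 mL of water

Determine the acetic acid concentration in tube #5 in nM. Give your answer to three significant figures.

Step 1: 100-fold → factor 100
Step 2: 400 μL + 4.6 mL = 5000 μL total → factor 5000/400 = 12.5
Step 3: 1.5 mL + 13.5 mL = 15 mL total → factor 15/1.5 = 10
Step 4: 0.75 mL brought to 6 mL → factor 6/0.75 = 8
Step 5: 125 μL + 1.75 mL = 1875 μL total → factor 1875/125 = 15
Overall dilution factor = 100 × 12.5 × 10 × 8 × 15 = 1.5 × 10^6
Final = 5.00 mM / 1.5 × 10^6 = 3.333 × 10^-6 mM = 3.33 nM

3.33 nM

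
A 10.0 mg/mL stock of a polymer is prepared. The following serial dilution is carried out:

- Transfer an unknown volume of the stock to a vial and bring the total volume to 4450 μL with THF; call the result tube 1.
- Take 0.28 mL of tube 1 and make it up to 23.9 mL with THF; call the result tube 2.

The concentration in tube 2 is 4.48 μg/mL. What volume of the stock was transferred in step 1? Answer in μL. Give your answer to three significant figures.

170 μL

Step 1: v brought to 4450 μL → factor = 4450 μL/v
Step 2: 0.28 mL brought to 23.9 mL → factor 23.9/0.28 = 85.357
Product of known-step factors = 85.357
Overall factor = 10.0 mg/mL / (4.48 μg/mL) = 2232.1
Step-1 factor = 2232.1 / 85.357 = 26.151
v = 4450 μL / 26.151 = 170 μL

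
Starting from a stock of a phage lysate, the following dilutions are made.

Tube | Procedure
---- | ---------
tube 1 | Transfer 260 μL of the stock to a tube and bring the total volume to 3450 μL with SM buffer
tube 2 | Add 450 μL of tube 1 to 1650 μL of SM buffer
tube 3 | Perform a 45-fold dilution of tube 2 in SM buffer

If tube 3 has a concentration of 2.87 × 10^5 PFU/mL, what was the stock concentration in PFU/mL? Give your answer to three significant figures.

Step 1: 260 μL brought to 3450 μL → factor 3450/260 = 13.269
Step 2: 450 μL + 1650 μL = 2100 μL total → factor 2100/450 = 4.6667
Step 3: 45-fold → factor 45
Overall dilution factor = 13.269 × 4.6667 × 45 = 2786.5
Stock = 2.87 × 10^5 PFU/mL × 2786.5 = 8.00 × 10^8 PFU/mL

8.00 × 10^8 PFU/mL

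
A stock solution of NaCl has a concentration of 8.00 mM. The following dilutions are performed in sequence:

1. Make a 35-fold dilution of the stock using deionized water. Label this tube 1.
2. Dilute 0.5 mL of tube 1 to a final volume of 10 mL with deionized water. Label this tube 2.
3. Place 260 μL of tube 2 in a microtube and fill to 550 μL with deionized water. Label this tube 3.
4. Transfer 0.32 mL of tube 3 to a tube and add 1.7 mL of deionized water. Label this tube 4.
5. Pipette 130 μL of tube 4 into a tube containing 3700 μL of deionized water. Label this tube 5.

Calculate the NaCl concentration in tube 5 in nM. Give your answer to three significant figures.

Step 1: 35-fold → factor 35
Step 2: 0.5 mL brought to 10 mL → factor 10/0.5 = 20
Step 3: 260 μL brought to 550 μL → factor 550/260 = 2.1154
Step 4: 0.32 mL + 1.7 mL = 2.02 mL total → factor 2.02/0.32 = 6.3125
Step 5: 130 μL + 3700 μL = 3830 μL total → factor 3830/130 = 29.462
Dilution factor through tube 5 = 35 × 20 × 2.1154 × 6.3125 × 29.462 = 2.7539 × 10^5
[tube 5] = 8.00 mM / 2.7539 × 10^5 = 2.905 × 10^-5 mM = 29.0 nM

29.0 nM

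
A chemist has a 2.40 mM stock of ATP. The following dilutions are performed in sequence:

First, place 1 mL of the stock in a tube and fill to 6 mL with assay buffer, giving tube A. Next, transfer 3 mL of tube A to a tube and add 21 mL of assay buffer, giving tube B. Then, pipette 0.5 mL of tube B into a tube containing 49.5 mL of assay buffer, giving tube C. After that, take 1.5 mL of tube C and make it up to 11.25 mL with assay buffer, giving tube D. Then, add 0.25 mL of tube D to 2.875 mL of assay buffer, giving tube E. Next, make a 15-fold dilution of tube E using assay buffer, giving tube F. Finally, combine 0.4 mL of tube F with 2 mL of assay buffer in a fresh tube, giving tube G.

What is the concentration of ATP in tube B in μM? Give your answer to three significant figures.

50.0 μM

Step 1: 1 mL brought to 6 mL → factor 6/1 = 6
Step 2: 3 mL + 21 mL = 24 mL total → factor 24/3 = 8
Dilution factor through tube B = 6 × 8 = 48
[tube B] = 2.40 mM / 48 = 0.05000 mM = 50.0 μM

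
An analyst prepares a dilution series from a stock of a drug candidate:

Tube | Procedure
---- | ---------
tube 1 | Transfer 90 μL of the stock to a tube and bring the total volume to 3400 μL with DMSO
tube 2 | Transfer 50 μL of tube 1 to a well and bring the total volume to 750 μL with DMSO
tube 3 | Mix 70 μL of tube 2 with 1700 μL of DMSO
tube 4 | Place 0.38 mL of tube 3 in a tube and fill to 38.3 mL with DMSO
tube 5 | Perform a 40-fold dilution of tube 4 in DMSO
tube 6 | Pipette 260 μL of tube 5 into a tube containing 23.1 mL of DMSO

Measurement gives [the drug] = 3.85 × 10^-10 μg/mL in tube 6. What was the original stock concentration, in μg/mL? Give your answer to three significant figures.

2.00 μg/mL

Step 1: 90 μL brought to 3400 μL → factor 3400/90 = 37.778
Step 2: 50 μL brought to 750 μL → factor 750/50 = 15
Step 3: 70 μL + 1700 μL = 1770 μL total → factor 1770/70 = 25.286
Step 4: 0.38 mL brought to 38.3 mL → factor 38.3/0.38 = 100.79
Step 5: 40-fold → factor 40
Step 6: 260 μL + 23.1 mL = 23360 μL total → factor 23360/260 = 89.846
Overall dilution factor = 37.778 × 15 × 25.286 × 100.79 × 40 × 89.846 = 5.1901 × 10^9
Stock = 3.85 × 10^-10 μg/mL × 5.1901 × 10^9 = 2.00 μg/mL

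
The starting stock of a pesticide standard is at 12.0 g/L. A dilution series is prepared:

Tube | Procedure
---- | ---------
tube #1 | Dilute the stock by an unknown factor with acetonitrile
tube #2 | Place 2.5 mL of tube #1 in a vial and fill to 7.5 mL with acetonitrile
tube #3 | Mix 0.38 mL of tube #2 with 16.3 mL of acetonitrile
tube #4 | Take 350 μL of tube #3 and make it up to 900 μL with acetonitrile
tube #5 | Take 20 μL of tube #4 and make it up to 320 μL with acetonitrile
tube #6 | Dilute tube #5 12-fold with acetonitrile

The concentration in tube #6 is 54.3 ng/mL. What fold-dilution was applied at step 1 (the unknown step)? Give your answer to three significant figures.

Step 1: unknown factor x
Step 2: 2.5 mL brought to 7.5 mL → factor 7.5/2.5 = 3
Step 3: 0.38 mL + 16.3 mL = 16.68 mL total → factor 16.68/0.38 = 43.895
Step 4: 350 μL brought to 900 μL → factor 900/350 = 2.5714
Step 5: 20 μL brought to 320 μL → factor 320/20 = 16
Step 6: 12-fold → factor 12
Product of known-step factors = 65014
Overall factor = 12.0 g/L / (54.3 ng/mL) = 2.2099 × 10^5
x = 2.2099 × 10^5 / 65014 = 3.40

3.40-fold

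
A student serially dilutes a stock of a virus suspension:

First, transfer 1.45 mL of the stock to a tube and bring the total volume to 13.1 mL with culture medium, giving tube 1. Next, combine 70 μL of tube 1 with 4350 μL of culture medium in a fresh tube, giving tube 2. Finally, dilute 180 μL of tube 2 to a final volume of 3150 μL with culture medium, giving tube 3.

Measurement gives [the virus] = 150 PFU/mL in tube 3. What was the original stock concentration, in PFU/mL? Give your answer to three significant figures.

1.50 × 10^6 PFU/mL

Step 1: 1.45 mL brought to 13.1 mL → factor 13.1/1.45 = 9.0345
Step 2: 70 μL + 4350 μL = 4420 μL total → factor 4420/70 = 63.143
Step 3: 180 μL brought to 3150 μL → factor 3150/180 = 17.5
Overall dilution factor = 9.0345 × 63.143 × 17.5 = 9983.1
Stock = 150 PFU/mL × 9983.1 = 1.50 × 10^6 PFU/mL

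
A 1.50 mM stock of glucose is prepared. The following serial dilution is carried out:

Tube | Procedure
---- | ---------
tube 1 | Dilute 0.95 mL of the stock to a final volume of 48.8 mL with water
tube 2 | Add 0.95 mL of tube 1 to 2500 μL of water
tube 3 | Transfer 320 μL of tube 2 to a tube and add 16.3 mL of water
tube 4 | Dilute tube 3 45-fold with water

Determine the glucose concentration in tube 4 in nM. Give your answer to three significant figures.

3.44 nM

Step 1: 0.95 mL brought to 48.8 mL → factor 48.8/0.95 = 51.368
Step 2: 0.95 mL + 2500 μL = 3.45 mL total → factor 3.45/0.95 = 3.6316
Step 3: 320 μL + 16.3 mL = 16620 μL total → factor 16620/320 = 51.938
Step 4: 45-fold → factor 45
Overall dilution factor = 51.368 × 3.6316 × 51.938 × 45 = 4.36 × 10^5
Final = 1.50 mM / 4.36 × 10^5 = 3.440 × 10^-6 mM = 3.44 nM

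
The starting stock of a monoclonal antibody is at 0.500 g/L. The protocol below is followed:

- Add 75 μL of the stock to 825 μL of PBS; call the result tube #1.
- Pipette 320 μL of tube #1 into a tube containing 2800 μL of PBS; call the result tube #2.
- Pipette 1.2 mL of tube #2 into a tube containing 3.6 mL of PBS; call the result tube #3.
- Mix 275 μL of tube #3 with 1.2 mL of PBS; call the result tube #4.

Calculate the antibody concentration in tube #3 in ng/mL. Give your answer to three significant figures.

Step 1: 75 μL + 825 μL = 900 μL total → factor 900/75 = 12
Step 2: 320 μL + 2800 μL = 3120 μL total → factor 3120/320 = 9.75
Step 3: 1.2 mL + 3.6 mL = 4.8 mL total → factor 4.8/1.2 = 4
Dilution factor through tube #3 = 12 × 9.75 × 4 = 468
[tube #3] = 0.500 g/L / 468 = 0.001068 g/L = 1.07 × 10^3 ng/mL

1.07 × 10^3 ng/mL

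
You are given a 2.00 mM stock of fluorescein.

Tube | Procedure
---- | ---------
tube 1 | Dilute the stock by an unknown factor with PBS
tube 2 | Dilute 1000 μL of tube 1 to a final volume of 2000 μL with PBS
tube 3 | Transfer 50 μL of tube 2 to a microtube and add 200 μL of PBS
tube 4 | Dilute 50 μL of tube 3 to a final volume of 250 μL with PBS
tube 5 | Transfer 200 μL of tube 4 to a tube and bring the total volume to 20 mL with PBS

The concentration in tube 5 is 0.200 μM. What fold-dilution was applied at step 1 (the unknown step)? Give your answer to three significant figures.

2.00-fold

Step 1: unknown factor x
Step 2: 1000 μL brought to 2000 μL → factor 2000/1000 = 2
Step 3: 50 μL + 200 μL = 250 μL total → factor 250/50 = 5
Step 4: 50 μL brought to 250 μL → factor 250/50 = 5
Step 5: 200 μL brought to 20 mL → factor 20000/200 = 100
Product of known-step factors = 5000
Overall factor = 2.00 mM / (0.200 μM) = 10000
x = 10000 / 5000 = 2.00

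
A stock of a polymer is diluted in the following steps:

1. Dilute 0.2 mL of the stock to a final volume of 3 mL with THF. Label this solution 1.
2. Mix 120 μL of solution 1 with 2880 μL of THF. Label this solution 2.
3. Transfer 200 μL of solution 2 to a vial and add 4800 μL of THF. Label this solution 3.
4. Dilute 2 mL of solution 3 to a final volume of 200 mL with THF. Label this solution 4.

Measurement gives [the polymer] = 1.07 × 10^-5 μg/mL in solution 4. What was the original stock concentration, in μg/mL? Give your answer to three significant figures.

10.0 μg/mL

Step 1: 0.2 mL brought to 3 mL → factor 3/0.2 = 15
Step 2: 120 μL + 2880 μL = 3000 μL total → factor 3000/120 = 25
Step 3: 200 μL + 4800 μL = 5000 μL total → factor 5000/200 = 25
Step 4: 2 mL brought to 200 mL → factor 200/2 = 100
Overall dilution factor = 15 × 25 × 25 × 100 = 9.375 × 10^5
Stock = 1.07 × 10^-5 μg/mL × 9.375 × 10^5 = 10.0 μg/mL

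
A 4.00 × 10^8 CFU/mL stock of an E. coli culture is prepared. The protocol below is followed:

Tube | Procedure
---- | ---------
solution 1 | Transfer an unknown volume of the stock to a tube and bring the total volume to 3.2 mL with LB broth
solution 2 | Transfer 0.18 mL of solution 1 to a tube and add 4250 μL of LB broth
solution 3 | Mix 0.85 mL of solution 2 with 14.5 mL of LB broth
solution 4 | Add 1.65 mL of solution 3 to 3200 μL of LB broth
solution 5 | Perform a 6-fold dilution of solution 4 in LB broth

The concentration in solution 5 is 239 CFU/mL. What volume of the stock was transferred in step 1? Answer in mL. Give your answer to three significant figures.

0.0150 mL

Step 1: v brought to 3.2 mL → factor = 3.2 mL/v
Step 2: 0.18 mL + 4250 μL = 4.43 mL total → factor 4.43/0.18 = 24.611
Step 3: 0.85 mL + 14.5 mL = 15.35 mL total → factor 15.35/0.85 = 18.059
Step 4: 1.65 mL + 3200 μL = 4.85 mL total → factor 4.85/1.65 = 2.9394
Step 5: 6-fold → factor 6
Product of known-step factors = 7838.4
Overall factor = 4.00 × 10^8 CFU/mL / (239 CFU/mL) = 1.6736 × 10^6
Step-1 factor = 1.6736 × 10^6 / 7838.4 = 213.52
v = 3.2 mL / 213.52 = 0.0150 mL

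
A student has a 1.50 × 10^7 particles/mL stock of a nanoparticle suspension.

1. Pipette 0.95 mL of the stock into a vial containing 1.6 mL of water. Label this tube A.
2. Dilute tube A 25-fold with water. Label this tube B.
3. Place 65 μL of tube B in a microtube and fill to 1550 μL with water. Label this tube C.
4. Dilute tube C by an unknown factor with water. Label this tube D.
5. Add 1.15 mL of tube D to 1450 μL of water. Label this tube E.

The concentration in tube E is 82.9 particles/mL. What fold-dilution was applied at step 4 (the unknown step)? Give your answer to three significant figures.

50.0-fold

Step 1: 0.95 mL + 1.6 mL = 2.55 mL total → factor 2.55/0.95 = 2.6842
Step 2: 25-fold → factor 25
Step 3: 65 μL brought to 1550 μL → factor 1550/65 = 23.846
Step 4: unknown factor x
Step 5: 1.15 mL + 1450 μL = 2.6 mL total → factor 2.6/1.15 = 2.2609
Product of known-step factors = 3617.8
Overall factor = 1.50 × 10^7 particles/mL / (82.9 particles/mL) = 1.8094 × 10^5
x = 1.8094 × 10^5 / 3617.8 = 50.0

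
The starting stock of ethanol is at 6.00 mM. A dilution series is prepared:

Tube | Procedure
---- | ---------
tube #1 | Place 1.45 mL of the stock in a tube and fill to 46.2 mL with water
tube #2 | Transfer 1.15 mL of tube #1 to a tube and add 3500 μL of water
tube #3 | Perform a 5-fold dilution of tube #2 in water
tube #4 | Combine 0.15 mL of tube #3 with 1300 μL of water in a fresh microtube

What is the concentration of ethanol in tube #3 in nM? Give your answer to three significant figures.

Step 1: 1.45 mL brought to 46.2 mL → factor 46.2/1.45 = 31.862
Step 2: 1.15 mL + 3500 μL = 4.65 mL total → factor 4.65/1.15 = 4.0435
Step 3: 5-fold → factor 5
Dilution factor through tube #3 = 31.862 × 4.0435 × 5 = 644.17
[tube #3] = 6.00 mM / 644.17 = 0.009314 mM = 9.31 × 10^3 nM

9.31 × 10^3 nM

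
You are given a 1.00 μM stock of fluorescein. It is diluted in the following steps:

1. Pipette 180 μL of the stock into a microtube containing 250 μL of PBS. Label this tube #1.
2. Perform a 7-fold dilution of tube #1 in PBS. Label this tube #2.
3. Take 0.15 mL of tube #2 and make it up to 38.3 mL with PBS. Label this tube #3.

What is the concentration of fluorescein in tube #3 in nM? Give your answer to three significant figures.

Step 1: 180 μL + 250 μL = 430 μL total → factor 430/180 = 2.3889
Step 2: 7-fold → factor 7
Step 3: 0.15 mL brought to 38.3 mL → factor 38.3/0.15 = 255.33
Overall dilution factor = 2.3889 × 7 × 255.33 = 4269.7
Final = 1.00 μM / 4269.7 = 0.0002342 μM = 0.234 nM

0.234 nM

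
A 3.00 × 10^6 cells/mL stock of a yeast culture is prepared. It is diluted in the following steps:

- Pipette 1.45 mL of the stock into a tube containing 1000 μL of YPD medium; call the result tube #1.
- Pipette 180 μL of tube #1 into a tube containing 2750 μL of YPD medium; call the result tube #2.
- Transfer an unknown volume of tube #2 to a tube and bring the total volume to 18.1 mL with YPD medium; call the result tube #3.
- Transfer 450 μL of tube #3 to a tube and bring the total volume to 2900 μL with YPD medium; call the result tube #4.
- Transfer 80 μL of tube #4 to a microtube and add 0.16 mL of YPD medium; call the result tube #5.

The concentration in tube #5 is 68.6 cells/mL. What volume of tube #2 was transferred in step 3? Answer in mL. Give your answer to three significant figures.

Step 1: 1.45 mL + 1000 μL = 2.45 mL total → factor 2.45/1.45 = 1.6897
Step 2: 180 μL + 2750 μL = 2930 μL total → factor 2930/180 = 16.278
Step 3: v brought to 18.1 mL → factor = 18.1 mL/v
Step 4: 450 μL brought to 2900 μL → factor 2900/450 = 6.4444
Step 5: 80 μL + 0.16 mL = 240 μL total → factor 240/80 = 3
Product of known-step factors = 531.74
Overall factor = 3.00 × 10^6 cells/mL / (68.6 cells/mL) = 43732
Step-3 factor = 43732 / 531.74 = 82.243
v = 18.1 mL / 82.243 = 0.220 mL

0.220 mL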